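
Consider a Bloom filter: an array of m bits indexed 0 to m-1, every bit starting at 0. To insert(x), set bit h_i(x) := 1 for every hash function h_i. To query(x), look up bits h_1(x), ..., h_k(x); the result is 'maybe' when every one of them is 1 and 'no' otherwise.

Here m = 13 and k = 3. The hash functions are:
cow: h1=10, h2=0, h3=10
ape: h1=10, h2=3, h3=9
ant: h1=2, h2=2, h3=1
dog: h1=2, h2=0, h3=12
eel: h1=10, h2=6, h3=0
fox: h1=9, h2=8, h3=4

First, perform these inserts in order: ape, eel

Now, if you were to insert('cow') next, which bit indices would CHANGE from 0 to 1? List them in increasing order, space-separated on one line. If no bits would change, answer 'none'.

Answer: none

Derivation:
Start: bits=0000000000000
After insert 'ape': sets bits 3 9 10 -> bits=0001000001100
After insert 'eel': sets bits 0 6 10 -> bits=1001001001100
insert 'cow' would touch bits 0 10; currently bit0=1, bit10=1
Bits that are 0 among those (would change 0->1): none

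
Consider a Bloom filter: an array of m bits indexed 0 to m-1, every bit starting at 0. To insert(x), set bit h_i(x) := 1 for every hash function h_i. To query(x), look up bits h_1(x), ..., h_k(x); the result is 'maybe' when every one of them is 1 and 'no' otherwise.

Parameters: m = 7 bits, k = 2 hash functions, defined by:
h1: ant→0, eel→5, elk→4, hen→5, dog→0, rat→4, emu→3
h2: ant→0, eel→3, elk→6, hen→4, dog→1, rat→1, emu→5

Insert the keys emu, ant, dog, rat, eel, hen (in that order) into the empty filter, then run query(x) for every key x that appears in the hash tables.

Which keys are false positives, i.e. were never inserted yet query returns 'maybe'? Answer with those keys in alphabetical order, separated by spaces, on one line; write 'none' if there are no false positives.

Start: bits=0000000
After insert 'emu': sets bits 3 5 -> bits=0001010
After insert 'ant': sets bits 0 -> bits=1001010
After insert 'dog': sets bits 0 1 -> bits=1101010
After insert 'rat': sets bits 1 4 -> bits=1101110
After insert 'eel': sets bits 3 5 -> bits=1101110
After insert 'hen': sets bits 4 5 -> bits=1101110
Not inserted: elk — query each against bits=1101110:
query elk: checks bit4=1, bit6=0 (has a 0) -> no => not a false positive
False positives (alphabetical): none

Answer: none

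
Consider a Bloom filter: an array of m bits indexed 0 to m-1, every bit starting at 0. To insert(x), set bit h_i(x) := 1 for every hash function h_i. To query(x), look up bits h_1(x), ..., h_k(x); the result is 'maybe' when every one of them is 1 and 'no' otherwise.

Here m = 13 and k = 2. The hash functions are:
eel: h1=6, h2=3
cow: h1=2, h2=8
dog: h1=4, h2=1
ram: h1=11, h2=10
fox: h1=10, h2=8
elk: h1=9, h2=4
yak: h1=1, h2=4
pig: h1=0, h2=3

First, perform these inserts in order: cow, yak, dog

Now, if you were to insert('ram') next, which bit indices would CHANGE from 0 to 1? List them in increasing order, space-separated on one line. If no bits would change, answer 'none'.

Answer: 10 11

Derivation:
Start: bits=0000000000000
After insert 'cow': sets bits 2 8 -> bits=0010000010000
After insert 'yak': sets bits 1 4 -> bits=0110100010000
After insert 'dog': sets bits 1 4 -> bits=0110100010000
insert 'ram' would touch bits 10 11; currently bit10=0, bit11=0
Bits that are 0 among those (would change 0->1): 10 11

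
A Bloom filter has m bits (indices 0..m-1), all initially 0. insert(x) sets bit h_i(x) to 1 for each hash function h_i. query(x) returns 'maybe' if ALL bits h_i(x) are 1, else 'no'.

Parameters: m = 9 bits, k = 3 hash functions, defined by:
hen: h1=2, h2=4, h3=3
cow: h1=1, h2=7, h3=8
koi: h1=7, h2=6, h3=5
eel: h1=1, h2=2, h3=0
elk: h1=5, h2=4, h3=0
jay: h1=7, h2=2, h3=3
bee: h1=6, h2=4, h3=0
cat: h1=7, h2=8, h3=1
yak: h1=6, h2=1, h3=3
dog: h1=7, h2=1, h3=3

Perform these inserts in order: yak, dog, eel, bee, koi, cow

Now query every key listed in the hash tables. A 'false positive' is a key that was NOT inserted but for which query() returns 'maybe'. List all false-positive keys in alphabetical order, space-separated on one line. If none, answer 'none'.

Start: bits=000000000
After insert 'yak': sets bits 1 3 6 -> bits=010100100
After insert 'dog': sets bits 1 3 7 -> bits=010100110
After insert 'eel': sets bits 0 1 2 -> bits=111100110
After insert 'bee': sets bits 0 4 6 -> bits=111110110
After insert 'koi': sets bits 5 6 7 -> bits=111111110
After insert 'cow': sets bits 1 7 8 -> bits=111111111
Not inserted: cat elk hen jay — query each against bits=111111111:
query cat: checks bit1=1, bit7=1, bit8=1 (all 1) -> maybe => FALSE POSITIVE
query elk: checks bit0=1, bit4=1, bit5=1 (all 1) -> maybe => FALSE POSITIVE
query hen: checks bit2=1, bit3=1, bit4=1 (all 1) -> maybe => FALSE POSITIVE
query jay: checks bit2=1, bit3=1, bit7=1 (all 1) -> maybe => FALSE POSITIVE
False positives (alphabetical): cat elk hen jay

Answer: cat elk hen jay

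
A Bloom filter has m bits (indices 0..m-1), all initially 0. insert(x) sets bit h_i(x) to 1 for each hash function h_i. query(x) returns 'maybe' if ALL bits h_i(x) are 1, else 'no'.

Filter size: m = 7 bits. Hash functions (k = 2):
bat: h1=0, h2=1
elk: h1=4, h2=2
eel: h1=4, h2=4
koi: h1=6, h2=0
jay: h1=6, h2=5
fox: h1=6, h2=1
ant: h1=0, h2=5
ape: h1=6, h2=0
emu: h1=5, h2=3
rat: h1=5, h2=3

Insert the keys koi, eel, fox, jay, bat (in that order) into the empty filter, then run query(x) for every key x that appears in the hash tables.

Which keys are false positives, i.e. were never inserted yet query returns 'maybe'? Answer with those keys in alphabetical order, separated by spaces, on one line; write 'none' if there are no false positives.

Start: bits=0000000
After insert 'koi': sets bits 0 6 -> bits=1000001
After insert 'eel': sets bits 4 -> bits=1000101
After insert 'fox': sets bits 1 6 -> bits=1100101
After insert 'jay': sets bits 5 6 -> bits=1100111
After insert 'bat': sets bits 0 1 -> bits=1100111
Not inserted: ant ape elk emu rat — query each against bits=1100111:
query ant: checks bit0=1, bit5=1 (all 1) -> maybe => FALSE POSITIVE
query ape: checks bit0=1, bit6=1 (all 1) -> maybe => FALSE POSITIVE
query elk: checks bit2=0, bit4=1 (has a 0) -> no => not a false positive
query emu: checks bit3=0, bit5=1 (has a 0) -> no => not a false positive
query rat: checks bit3=0, bit5=1 (has a 0) -> no => not a false positive
False positives (alphabetical): ant ape

Answer: ant ape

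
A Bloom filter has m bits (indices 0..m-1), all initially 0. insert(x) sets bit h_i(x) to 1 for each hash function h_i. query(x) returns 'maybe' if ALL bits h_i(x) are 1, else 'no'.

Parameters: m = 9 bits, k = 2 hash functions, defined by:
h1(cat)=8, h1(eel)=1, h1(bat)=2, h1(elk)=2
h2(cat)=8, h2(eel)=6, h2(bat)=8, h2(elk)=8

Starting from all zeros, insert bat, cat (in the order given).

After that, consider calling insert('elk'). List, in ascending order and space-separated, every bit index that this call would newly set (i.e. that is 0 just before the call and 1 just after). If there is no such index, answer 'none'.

Start: bits=000000000
After insert 'bat': sets bits 2 8 -> bits=001000001
After insert 'cat': sets bits 8 -> bits=001000001
insert 'elk' would touch bits 2 8; currently bit2=1, bit8=1
Bits that are 0 among those (would change 0->1): none

Answer: none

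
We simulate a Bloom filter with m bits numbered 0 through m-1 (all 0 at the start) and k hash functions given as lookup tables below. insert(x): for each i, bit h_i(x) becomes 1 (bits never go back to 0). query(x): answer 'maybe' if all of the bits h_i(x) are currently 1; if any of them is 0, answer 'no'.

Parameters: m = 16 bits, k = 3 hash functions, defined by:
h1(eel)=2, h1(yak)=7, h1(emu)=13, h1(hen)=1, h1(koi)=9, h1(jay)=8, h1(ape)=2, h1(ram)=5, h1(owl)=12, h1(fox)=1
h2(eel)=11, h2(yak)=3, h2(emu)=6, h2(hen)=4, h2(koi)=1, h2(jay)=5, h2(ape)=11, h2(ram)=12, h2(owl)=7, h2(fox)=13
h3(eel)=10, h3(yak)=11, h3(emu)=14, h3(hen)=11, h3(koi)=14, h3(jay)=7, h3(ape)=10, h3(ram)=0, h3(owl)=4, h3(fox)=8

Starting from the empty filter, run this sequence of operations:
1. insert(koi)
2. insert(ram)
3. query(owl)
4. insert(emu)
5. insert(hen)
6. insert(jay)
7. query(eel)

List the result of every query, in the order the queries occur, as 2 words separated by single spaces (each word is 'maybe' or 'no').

Answer: no no

Derivation:
Start: bits=0000000000000000
Op 1: insert koi -> sets bits 1 9 14 -> bits=0100000001000010
Op 2: insert ram -> sets bits 0 5 12 -> bits=1100010001001010
Op 3: query owl -> checks bit4=0, bit7=0, bit12=1 (has a 0) -> no
Op 4: insert emu -> sets bits 6 13 14 -> bits=1100011001001110
Op 5: insert hen -> sets bits 1 4 11 -> bits=1100111001011110
Op 6: insert jay -> sets bits 5 7 8 -> bits=1100111111011110
Op 7: query eel -> checks bit2=0, bit10=0, bit11=1 (has a 0) -> no
Query results in order: no no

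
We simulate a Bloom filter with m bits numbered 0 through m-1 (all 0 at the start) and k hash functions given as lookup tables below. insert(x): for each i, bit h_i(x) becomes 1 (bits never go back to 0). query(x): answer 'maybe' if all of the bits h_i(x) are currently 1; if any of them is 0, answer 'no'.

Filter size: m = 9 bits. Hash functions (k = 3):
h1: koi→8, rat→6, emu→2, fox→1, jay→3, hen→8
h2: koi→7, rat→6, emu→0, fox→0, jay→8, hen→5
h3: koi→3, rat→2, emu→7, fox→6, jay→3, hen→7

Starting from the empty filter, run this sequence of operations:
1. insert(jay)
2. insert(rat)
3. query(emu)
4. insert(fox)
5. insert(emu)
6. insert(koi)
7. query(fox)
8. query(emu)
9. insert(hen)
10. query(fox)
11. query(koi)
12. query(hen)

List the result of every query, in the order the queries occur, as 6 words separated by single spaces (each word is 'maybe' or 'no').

Start: bits=000000000
Op 1: insert jay -> sets bits 3 8 -> bits=000100001
Op 2: insert rat -> sets bits 2 6 -> bits=001100101
Op 3: query emu -> checks bit0=0, bit2=1, bit7=0 (has a 0) -> no
Op 4: insert fox -> sets bits 0 1 6 -> bits=111100101
Op 5: insert emu -> sets bits 0 2 7 -> bits=111100111
Op 6: insert koi -> sets bits 3 7 8 -> bits=111100111
Op 7: query fox -> checks bit0=1, bit1=1, bit6=1 (all 1) -> maybe
Op 8: query emu -> checks bit0=1, bit2=1, bit7=1 (all 1) -> maybe
Op 9: insert hen -> sets bits 5 7 8 -> bits=111101111
Op 10: query fox -> checks bit0=1, bit1=1, bit6=1 (all 1) -> maybe
Op 11: query koi -> checks bit3=1, bit7=1, bit8=1 (all 1) -> maybe
Op 12: query hen -> checks bit5=1, bit7=1, bit8=1 (all 1) -> maybe
Query results in order: no maybe maybe maybe maybe maybe

Answer: no maybe maybe maybe maybe maybe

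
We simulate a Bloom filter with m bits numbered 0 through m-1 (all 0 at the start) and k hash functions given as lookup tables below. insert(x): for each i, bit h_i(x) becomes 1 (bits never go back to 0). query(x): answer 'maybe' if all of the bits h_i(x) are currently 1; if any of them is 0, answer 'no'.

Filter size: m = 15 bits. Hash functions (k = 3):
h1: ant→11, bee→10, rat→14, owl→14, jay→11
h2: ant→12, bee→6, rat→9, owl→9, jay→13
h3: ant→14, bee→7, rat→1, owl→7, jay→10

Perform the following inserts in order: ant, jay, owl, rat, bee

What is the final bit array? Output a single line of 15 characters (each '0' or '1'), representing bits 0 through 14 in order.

Start: bits=000000000000000
After insert 'ant': sets bits 11 12 14 -> bits=000000000001101
After insert 'jay': sets bits 10 11 13 -> bits=000000000011111
After insert 'owl': sets bits 7 9 14 -> bits=000000010111111
After insert 'rat': sets bits 1 9 14 -> bits=010000010111111
After insert 'bee': sets bits 6 7 10 -> bits=010000110111111

Answer: 010000110111111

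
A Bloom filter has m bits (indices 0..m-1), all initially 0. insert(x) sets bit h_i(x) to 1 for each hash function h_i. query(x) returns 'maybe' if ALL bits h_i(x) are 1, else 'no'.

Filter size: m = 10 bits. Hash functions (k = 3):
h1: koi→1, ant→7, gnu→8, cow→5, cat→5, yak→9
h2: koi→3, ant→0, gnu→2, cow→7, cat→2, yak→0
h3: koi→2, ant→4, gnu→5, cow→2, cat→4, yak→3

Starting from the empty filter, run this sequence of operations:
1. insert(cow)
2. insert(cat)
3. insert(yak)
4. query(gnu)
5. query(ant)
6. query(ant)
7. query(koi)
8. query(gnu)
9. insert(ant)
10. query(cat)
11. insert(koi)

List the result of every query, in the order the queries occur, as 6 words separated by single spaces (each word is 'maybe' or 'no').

Start: bits=0000000000
Op 1: insert cow -> sets bits 2 5 7 -> bits=0010010100
Op 2: insert cat -> sets bits 2 4 5 -> bits=0010110100
Op 3: insert yak -> sets bits 0 3 9 -> bits=1011110101
Op 4: query gnu -> checks bit2=1, bit5=1, bit8=0 (has a 0) -> no
Op 5: query ant -> checks bit0=1, bit4=1, bit7=1 (all 1) -> maybe
Op 6: query ant -> checks bit0=1, bit4=1, bit7=1 (all 1) -> maybe
Op 7: query koi -> checks bit1=0, bit2=1, bit3=1 (has a 0) -> no
Op 8: query gnu -> checks bit2=1, bit5=1, bit8=0 (has a 0) -> no
Op 9: insert ant -> sets bits 0 4 7 -> bits=1011110101
Op 10: query cat -> checks bit2=1, bit4=1, bit5=1 (all 1) -> maybe
Op 11: insert koi -> sets bits 1 2 3 -> bits=1111110101
Query results in order: no maybe maybe no no maybe

Answer: no maybe maybe no no maybe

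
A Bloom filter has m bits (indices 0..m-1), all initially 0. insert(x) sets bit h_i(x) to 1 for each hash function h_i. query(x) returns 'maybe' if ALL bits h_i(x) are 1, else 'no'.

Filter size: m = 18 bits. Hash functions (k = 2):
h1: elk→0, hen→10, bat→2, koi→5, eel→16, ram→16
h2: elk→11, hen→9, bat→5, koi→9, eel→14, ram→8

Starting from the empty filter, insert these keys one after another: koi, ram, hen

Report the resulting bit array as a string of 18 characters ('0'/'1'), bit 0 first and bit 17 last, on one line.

Start: bits=000000000000000000
After insert 'koi': sets bits 5 9 -> bits=000001000100000000
After insert 'ram': sets bits 8 16 -> bits=000001001100000010
After insert 'hen': sets bits 9 10 -> bits=000001001110000010

Answer: 000001001110000010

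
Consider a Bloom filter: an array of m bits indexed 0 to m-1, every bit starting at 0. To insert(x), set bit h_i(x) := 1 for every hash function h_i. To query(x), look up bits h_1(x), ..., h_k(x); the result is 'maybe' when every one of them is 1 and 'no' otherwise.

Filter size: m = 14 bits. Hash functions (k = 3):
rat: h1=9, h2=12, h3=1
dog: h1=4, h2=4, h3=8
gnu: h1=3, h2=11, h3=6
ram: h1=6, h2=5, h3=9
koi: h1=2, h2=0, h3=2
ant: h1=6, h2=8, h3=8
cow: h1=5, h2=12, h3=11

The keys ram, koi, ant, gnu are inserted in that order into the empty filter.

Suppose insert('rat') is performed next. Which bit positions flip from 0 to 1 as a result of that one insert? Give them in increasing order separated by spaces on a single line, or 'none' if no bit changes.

Start: bits=00000000000000
After insert 'ram': sets bits 5 6 9 -> bits=00000110010000
After insert 'koi': sets bits 0 2 -> bits=10100110010000
After insert 'ant': sets bits 6 8 -> bits=10100110110000
After insert 'gnu': sets bits 3 6 11 -> bits=10110110110100
insert 'rat' would touch bits 1 9 12; currently bit1=0, bit9=1, bit12=0
Bits that are 0 among those (would change 0->1): 1 12

Answer: 1 12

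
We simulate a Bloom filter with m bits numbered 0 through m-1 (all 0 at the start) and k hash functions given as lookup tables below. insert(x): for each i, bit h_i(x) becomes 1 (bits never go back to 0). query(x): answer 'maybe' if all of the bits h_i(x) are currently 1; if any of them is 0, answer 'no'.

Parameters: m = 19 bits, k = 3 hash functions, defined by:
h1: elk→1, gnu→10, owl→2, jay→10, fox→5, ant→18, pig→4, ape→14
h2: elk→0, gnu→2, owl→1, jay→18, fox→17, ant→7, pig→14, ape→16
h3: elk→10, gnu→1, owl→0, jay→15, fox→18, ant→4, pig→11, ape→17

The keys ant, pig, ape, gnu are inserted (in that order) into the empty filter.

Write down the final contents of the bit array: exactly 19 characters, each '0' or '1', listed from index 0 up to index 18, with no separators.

Start: bits=0000000000000000000
After insert 'ant': sets bits 4 7 18 -> bits=0000100100000000001
After insert 'pig': sets bits 4 11 14 -> bits=0000100100010010001
After insert 'ape': sets bits 14 16 17 -> bits=0000100100010010111
After insert 'gnu': sets bits 1 2 10 -> bits=0110100100110010111

Answer: 0110100100110010111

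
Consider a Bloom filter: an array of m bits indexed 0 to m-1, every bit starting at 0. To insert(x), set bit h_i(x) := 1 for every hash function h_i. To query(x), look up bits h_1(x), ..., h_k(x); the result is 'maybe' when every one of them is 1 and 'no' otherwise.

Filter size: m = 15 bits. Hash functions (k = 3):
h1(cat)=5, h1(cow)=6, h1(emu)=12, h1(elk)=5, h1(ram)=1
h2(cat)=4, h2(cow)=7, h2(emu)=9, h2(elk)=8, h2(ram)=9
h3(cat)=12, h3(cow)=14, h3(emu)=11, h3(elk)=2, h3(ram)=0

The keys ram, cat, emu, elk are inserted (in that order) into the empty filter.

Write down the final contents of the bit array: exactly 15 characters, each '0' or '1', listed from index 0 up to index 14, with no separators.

Answer: 111011001101100

Derivation:
Start: bits=000000000000000
After insert 'ram': sets bits 0 1 9 -> bits=110000000100000
After insert 'cat': sets bits 4 5 12 -> bits=110011000100100
After insert 'emu': sets bits 9 11 12 -> bits=110011000101100
After insert 'elk': sets bits 2 5 8 -> bits=111011001101100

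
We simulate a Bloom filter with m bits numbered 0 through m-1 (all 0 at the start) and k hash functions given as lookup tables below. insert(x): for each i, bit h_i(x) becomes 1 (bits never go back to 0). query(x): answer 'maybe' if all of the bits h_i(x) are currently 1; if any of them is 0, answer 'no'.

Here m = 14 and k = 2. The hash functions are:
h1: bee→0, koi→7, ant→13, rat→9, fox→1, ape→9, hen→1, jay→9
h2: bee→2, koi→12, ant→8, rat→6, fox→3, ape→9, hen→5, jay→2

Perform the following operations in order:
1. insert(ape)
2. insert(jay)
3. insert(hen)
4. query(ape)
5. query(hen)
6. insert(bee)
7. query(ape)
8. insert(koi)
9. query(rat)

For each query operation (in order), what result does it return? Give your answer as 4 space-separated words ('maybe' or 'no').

Start: bits=00000000000000
Op 1: insert ape -> sets bits 9 -> bits=00000000010000
Op 2: insert jay -> sets bits 2 9 -> bits=00100000010000
Op 3: insert hen -> sets bits 1 5 -> bits=01100100010000
Op 4: query ape -> checks bit9=1 (all 1) -> maybe
Op 5: query hen -> checks bit1=1, bit5=1 (all 1) -> maybe
Op 6: insert bee -> sets bits 0 2 -> bits=11100100010000
Op 7: query ape -> checks bit9=1 (all 1) -> maybe
Op 8: insert koi -> sets bits 7 12 -> bits=11100101010010
Op 9: query rat -> checks bit6=0, bit9=1 (has a 0) -> no
Query results in order: maybe maybe maybe no

Answer: maybe maybe maybe no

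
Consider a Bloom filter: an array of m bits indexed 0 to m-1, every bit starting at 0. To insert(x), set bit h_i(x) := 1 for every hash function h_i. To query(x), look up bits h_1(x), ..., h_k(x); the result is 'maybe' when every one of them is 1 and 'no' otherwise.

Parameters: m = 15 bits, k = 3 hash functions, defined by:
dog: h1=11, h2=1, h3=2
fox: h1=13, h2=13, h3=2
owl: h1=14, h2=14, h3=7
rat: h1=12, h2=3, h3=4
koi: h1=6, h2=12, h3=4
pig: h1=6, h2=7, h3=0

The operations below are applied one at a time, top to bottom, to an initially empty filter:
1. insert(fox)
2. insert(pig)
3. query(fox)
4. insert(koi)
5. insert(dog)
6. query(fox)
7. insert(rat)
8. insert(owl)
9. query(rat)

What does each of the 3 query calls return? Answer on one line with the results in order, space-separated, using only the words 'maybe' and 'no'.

Answer: maybe maybe maybe

Derivation:
Start: bits=000000000000000
Op 1: insert fox -> sets bits 2 13 -> bits=001000000000010
Op 2: insert pig -> sets bits 0 6 7 -> bits=101000110000010
Op 3: query fox -> checks bit2=1, bit13=1 (all 1) -> maybe
Op 4: insert koi -> sets bits 4 6 12 -> bits=101010110000110
Op 5: insert dog -> sets bits 1 2 11 -> bits=111010110001110
Op 6: query fox -> checks bit2=1, bit13=1 (all 1) -> maybe
Op 7: insert rat -> sets bits 3 4 12 -> bits=111110110001110
Op 8: insert owl -> sets bits 7 14 -> bits=111110110001111
Op 9: query rat -> checks bit3=1, bit4=1, bit12=1 (all 1) -> maybe
Query results in order: maybe maybe maybe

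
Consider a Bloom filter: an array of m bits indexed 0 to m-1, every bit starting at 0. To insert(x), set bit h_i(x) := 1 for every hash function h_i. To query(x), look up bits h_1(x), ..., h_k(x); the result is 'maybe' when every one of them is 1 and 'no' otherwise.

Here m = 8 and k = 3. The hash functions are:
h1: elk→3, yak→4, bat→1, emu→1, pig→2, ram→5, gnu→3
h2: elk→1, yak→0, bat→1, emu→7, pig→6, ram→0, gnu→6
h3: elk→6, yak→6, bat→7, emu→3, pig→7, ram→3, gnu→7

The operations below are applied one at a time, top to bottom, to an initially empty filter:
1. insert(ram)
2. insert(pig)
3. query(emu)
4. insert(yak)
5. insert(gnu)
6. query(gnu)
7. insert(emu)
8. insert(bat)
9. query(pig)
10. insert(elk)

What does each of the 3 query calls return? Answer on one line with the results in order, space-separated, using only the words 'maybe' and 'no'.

Answer: no maybe maybe

Derivation:
Start: bits=00000000
Op 1: insert ram -> sets bits 0 3 5 -> bits=10010100
Op 2: insert pig -> sets bits 2 6 7 -> bits=10110111
Op 3: query emu -> checks bit1=0, bit3=1, bit7=1 (has a 0) -> no
Op 4: insert yak -> sets bits 0 4 6 -> bits=10111111
Op 5: insert gnu -> sets bits 3 6 7 -> bits=10111111
Op 6: query gnu -> checks bit3=1, bit6=1, bit7=1 (all 1) -> maybe
Op 7: insert emu -> sets bits 1 3 7 -> bits=11111111
Op 8: insert bat -> sets bits 1 7 -> bits=11111111
Op 9: query pig -> checks bit2=1, bit6=1, bit7=1 (all 1) -> maybe
Op 10: insert elk -> sets bits 1 3 6 -> bits=11111111
Query results in order: no maybe maybe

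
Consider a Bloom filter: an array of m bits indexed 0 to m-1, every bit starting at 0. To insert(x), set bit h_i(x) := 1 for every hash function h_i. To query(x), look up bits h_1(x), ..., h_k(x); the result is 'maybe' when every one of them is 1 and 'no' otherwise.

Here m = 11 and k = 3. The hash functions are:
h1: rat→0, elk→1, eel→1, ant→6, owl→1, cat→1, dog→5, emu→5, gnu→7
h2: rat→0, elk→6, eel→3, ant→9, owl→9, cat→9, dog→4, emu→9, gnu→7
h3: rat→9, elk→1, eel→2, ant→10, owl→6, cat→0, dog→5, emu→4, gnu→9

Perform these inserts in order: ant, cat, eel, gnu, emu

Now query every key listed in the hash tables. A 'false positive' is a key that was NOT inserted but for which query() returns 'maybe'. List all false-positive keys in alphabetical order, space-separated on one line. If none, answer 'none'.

Start: bits=00000000000
After insert 'ant': sets bits 6 9 10 -> bits=00000010011
After insert 'cat': sets bits 0 1 9 -> bits=11000010011
After insert 'eel': sets bits 1 2 3 -> bits=11110010011
After insert 'gnu': sets bits 7 9 -> bits=11110011011
After insert 'emu': sets bits 4 5 9 -> bits=11111111011
Not inserted: dog elk owl rat — query each against bits=11111111011:
query dog: checks bit4=1, bit5=1 (all 1) -> maybe => FALSE POSITIVE
query elk: checks bit1=1, bit6=1 (all 1) -> maybe => FALSE POSITIVE
query owl: checks bit1=1, bit6=1, bit9=1 (all 1) -> maybe => FALSE POSITIVE
query rat: checks bit0=1, bit9=1 (all 1) -> maybe => FALSE POSITIVE
False positives (alphabetical): dog elk owl rat

Answer: dog elk owl rat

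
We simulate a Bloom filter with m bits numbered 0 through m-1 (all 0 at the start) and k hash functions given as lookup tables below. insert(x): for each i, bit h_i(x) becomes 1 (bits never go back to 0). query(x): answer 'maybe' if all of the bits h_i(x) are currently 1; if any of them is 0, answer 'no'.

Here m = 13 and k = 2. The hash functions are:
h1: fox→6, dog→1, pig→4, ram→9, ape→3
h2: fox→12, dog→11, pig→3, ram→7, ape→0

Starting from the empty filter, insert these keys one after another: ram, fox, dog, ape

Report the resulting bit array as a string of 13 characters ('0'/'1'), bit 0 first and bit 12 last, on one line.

Answer: 1101001101011

Derivation:
Start: bits=0000000000000
After insert 'ram': sets bits 7 9 -> bits=0000000101000
After insert 'fox': sets bits 6 12 -> bits=0000001101001
After insert 'dog': sets bits 1 11 -> bits=0100001101011
After insert 'ape': sets bits 0 3 -> bits=1101001101011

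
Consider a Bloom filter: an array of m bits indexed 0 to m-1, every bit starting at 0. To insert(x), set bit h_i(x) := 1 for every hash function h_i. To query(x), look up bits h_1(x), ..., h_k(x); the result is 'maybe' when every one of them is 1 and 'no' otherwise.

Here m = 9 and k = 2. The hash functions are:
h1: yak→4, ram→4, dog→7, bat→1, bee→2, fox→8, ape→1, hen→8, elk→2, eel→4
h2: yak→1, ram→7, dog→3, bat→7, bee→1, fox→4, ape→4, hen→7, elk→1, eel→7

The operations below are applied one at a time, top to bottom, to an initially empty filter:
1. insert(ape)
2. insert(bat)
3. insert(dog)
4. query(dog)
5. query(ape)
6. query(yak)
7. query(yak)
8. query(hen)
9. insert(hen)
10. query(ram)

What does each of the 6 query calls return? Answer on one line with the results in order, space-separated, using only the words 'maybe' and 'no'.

Start: bits=000000000
Op 1: insert ape -> sets bits 1 4 -> bits=010010000
Op 2: insert bat -> sets bits 1 7 -> bits=010010010
Op 3: insert dog -> sets bits 3 7 -> bits=010110010
Op 4: query dog -> checks bit3=1, bit7=1 (all 1) -> maybe
Op 5: query ape -> checks bit1=1, bit4=1 (all 1) -> maybe
Op 6: query yak -> checks bit1=1, bit4=1 (all 1) -> maybe
Op 7: query yak -> checks bit1=1, bit4=1 (all 1) -> maybe
Op 8: query hen -> checks bit7=1, bit8=0 (has a 0) -> no
Op 9: insert hen -> sets bits 7 8 -> bits=010110011
Op 10: query ram -> checks bit4=1, bit7=1 (all 1) -> maybe
Query results in order: maybe maybe maybe maybe no maybe

Answer: maybe maybe maybe maybe no maybe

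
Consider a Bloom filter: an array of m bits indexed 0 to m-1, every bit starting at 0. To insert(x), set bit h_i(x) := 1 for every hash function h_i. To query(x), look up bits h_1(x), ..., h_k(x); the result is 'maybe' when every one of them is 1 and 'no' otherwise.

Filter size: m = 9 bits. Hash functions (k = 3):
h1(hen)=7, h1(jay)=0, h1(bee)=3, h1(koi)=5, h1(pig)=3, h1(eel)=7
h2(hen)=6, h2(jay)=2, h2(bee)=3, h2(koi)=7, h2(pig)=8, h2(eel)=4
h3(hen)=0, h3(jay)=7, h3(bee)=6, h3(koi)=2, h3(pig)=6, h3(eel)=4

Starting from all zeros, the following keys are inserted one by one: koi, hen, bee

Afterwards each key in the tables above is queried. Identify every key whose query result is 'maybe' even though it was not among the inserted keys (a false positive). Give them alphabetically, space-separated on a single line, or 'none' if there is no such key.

Answer: jay

Derivation:
Start: bits=000000000
After insert 'koi': sets bits 2 5 7 -> bits=001001010
After insert 'hen': sets bits 0 6 7 -> bits=101001110
After insert 'bee': sets bits 3 6 -> bits=101101110
Not inserted: eel jay pig — query each against bits=101101110:
query eel: checks bit4=0, bit7=1 (has a 0) -> no => not a false positive
query jay: checks bit0=1, bit2=1, bit7=1 (all 1) -> maybe => FALSE POSITIVE
query pig: checks bit3=1, bit6=1, bit8=0 (has a 0) -> no => not a false positive
False positives (alphabetical): jay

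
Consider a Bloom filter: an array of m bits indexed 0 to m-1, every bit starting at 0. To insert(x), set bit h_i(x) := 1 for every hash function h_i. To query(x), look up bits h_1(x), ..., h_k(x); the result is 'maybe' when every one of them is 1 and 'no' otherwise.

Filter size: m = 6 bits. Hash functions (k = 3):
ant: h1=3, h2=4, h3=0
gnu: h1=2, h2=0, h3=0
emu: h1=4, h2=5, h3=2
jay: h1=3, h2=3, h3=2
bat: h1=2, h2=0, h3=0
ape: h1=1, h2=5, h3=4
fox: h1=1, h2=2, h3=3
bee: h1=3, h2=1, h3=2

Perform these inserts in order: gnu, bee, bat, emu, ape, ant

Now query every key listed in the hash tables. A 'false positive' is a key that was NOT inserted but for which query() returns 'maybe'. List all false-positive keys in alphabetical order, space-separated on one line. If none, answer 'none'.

Start: bits=000000
After insert 'gnu': sets bits 0 2 -> bits=101000
After insert 'bee': sets bits 1 2 3 -> bits=111100
After insert 'bat': sets bits 0 2 -> bits=111100
After insert 'emu': sets bits 2 4 5 -> bits=111111
After insert 'ape': sets bits 1 4 5 -> bits=111111
After insert 'ant': sets bits 0 3 4 -> bits=111111
Not inserted: fox jay — query each against bits=111111:
query fox: checks bit1=1, bit2=1, bit3=1 (all 1) -> maybe => FALSE POSITIVE
query jay: checks bit2=1, bit3=1 (all 1) -> maybe => FALSE POSITIVE
False positives (alphabetical): fox jay

Answer: fox jay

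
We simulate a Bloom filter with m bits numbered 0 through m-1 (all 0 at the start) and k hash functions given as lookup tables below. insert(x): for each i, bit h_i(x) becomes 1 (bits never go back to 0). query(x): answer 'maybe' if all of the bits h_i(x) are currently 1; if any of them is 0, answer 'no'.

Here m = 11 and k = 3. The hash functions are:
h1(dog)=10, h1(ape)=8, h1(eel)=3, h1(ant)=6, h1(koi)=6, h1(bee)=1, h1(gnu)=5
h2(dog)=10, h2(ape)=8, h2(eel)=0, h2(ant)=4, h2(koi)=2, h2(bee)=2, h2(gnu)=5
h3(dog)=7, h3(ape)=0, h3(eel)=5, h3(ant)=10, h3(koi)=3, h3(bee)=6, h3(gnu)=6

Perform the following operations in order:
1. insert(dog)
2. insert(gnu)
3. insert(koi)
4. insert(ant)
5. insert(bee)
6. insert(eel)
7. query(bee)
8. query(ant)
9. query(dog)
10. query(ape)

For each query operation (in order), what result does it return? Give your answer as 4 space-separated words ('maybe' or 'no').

Answer: maybe maybe maybe no

Derivation:
Start: bits=00000000000
Op 1: insert dog -> sets bits 7 10 -> bits=00000001001
Op 2: insert gnu -> sets bits 5 6 -> bits=00000111001
Op 3: insert koi -> sets bits 2 3 6 -> bits=00110111001
Op 4: insert ant -> sets bits 4 6 10 -> bits=00111111001
Op 5: insert bee -> sets bits 1 2 6 -> bits=01111111001
Op 6: insert eel -> sets bits 0 3 5 -> bits=11111111001
Op 7: query bee -> checks bit1=1, bit2=1, bit6=1 (all 1) -> maybe
Op 8: query ant -> checks bit4=1, bit6=1, bit10=1 (all 1) -> maybe
Op 9: query dog -> checks bit7=1, bit10=1 (all 1) -> maybe
Op 10: query ape -> checks bit0=1, bit8=0 (has a 0) -> no
Query results in order: maybe maybe maybe no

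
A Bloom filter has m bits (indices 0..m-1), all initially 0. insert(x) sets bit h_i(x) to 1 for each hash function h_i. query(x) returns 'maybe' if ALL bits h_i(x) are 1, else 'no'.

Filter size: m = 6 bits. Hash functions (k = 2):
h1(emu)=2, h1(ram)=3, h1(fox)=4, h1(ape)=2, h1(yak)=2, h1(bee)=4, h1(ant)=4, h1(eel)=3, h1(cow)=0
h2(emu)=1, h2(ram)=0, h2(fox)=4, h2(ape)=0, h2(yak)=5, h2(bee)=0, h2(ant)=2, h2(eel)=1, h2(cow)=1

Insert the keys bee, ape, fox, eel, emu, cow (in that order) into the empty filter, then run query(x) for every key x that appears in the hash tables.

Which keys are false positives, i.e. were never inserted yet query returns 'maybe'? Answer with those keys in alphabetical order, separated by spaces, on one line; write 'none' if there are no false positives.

Answer: ant ram

Derivation:
Start: bits=000000
After insert 'bee': sets bits 0 4 -> bits=100010
After insert 'ape': sets bits 0 2 -> bits=101010
After insert 'fox': sets bits 4 -> bits=101010
After insert 'eel': sets bits 1 3 -> bits=111110
After insert 'emu': sets bits 1 2 -> bits=111110
After insert 'cow': sets bits 0 1 -> bits=111110
Not inserted: ant ram yak — query each against bits=111110:
query ant: checks bit2=1, bit4=1 (all 1) -> maybe => FALSE POSITIVE
query ram: checks bit0=1, bit3=1 (all 1) -> maybe => FALSE POSITIVE
query yak: checks bit2=1, bit5=0 (has a 0) -> no => not a false positive
False positives (alphabetical): ant ram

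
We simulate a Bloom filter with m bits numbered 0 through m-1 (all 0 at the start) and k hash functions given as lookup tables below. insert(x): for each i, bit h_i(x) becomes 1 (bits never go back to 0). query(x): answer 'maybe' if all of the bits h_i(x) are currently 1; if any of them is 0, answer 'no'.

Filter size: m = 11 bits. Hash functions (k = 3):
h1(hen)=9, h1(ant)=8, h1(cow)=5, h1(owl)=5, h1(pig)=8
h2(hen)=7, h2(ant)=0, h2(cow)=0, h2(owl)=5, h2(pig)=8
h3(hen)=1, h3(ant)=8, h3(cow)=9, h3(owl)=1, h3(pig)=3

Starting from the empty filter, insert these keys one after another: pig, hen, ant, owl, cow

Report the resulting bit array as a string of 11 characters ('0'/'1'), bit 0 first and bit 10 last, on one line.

Start: bits=00000000000
After insert 'pig': sets bits 3 8 -> bits=00010000100
After insert 'hen': sets bits 1 7 9 -> bits=01010001110
After insert 'ant': sets bits 0 8 -> bits=11010001110
After insert 'owl': sets bits 1 5 -> bits=11010101110
After insert 'cow': sets bits 0 5 9 -> bits=11010101110

Answer: 11010101110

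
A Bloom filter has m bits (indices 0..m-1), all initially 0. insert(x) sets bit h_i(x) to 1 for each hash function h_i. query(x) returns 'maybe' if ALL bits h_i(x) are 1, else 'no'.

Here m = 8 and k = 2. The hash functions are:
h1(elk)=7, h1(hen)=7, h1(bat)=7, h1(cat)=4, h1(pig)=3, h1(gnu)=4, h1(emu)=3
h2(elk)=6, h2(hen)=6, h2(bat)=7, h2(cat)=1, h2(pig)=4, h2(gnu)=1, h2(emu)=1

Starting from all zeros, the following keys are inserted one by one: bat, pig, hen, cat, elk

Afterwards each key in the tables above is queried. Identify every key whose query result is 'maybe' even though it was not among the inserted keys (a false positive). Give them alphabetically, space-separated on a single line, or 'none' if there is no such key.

Answer: emu gnu

Derivation:
Start: bits=00000000
After insert 'bat': sets bits 7 -> bits=00000001
After insert 'pig': sets bits 3 4 -> bits=00011001
After insert 'hen': sets bits 6 7 -> bits=00011011
After insert 'cat': sets bits 1 4 -> bits=01011011
After insert 'elk': sets bits 6 7 -> bits=01011011
Not inserted: emu gnu — query each against bits=01011011:
query emu: checks bit1=1, bit3=1 (all 1) -> maybe => FALSE POSITIVE
query gnu: checks bit1=1, bit4=1 (all 1) -> maybe => FALSE POSITIVE
False positives (alphabetical): emu gnu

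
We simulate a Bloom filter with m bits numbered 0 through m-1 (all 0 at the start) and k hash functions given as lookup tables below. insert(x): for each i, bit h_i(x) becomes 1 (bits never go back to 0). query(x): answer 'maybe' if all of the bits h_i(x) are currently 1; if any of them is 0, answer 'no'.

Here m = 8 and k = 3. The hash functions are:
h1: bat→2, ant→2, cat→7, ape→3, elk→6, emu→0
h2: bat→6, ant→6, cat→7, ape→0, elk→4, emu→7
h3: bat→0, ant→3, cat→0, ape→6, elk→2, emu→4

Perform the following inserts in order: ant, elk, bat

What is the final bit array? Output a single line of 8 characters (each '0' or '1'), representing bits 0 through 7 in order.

Start: bits=00000000
After insert 'ant': sets bits 2 3 6 -> bits=00110010
After insert 'elk': sets bits 2 4 6 -> bits=00111010
After insert 'bat': sets bits 0 2 6 -> bits=10111010

Answer: 10111010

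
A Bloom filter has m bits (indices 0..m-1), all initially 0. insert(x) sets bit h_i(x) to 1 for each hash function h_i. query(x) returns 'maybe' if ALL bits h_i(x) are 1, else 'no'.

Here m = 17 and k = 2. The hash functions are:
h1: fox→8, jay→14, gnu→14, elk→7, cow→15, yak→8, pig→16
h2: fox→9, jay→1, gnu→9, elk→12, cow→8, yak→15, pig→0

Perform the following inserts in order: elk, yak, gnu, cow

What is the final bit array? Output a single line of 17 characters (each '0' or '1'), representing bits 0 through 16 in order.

Answer: 00000001110010110

Derivation:
Start: bits=00000000000000000
After insert 'elk': sets bits 7 12 -> bits=00000001000010000
After insert 'yak': sets bits 8 15 -> bits=00000001100010010
After insert 'gnu': sets bits 9 14 -> bits=00000001110010110
After insert 'cow': sets bits 8 15 -> bits=00000001110010110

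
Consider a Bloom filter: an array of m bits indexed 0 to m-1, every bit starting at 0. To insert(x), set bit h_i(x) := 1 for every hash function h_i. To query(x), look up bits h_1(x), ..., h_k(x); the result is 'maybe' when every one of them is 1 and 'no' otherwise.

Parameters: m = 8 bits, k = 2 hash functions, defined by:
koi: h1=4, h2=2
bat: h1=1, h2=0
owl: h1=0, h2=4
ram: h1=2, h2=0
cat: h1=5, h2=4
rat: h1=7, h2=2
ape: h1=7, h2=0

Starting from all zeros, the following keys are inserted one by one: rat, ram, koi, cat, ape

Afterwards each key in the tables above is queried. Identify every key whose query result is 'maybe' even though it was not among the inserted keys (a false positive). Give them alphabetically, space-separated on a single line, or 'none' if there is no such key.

Answer: owl

Derivation:
Start: bits=00000000
After insert 'rat': sets bits 2 7 -> bits=00100001
After insert 'ram': sets bits 0 2 -> bits=10100001
After insert 'koi': sets bits 2 4 -> bits=10101001
After insert 'cat': sets bits 4 5 -> bits=10101101
After insert 'ape': sets bits 0 7 -> bits=10101101
Not inserted: bat owl — query each against bits=10101101:
query bat: checks bit0=1, bit1=0 (has a 0) -> no => not a false positive
query owl: checks bit0=1, bit4=1 (all 1) -> maybe => FALSE POSITIVE
False positives (alphabetical): owl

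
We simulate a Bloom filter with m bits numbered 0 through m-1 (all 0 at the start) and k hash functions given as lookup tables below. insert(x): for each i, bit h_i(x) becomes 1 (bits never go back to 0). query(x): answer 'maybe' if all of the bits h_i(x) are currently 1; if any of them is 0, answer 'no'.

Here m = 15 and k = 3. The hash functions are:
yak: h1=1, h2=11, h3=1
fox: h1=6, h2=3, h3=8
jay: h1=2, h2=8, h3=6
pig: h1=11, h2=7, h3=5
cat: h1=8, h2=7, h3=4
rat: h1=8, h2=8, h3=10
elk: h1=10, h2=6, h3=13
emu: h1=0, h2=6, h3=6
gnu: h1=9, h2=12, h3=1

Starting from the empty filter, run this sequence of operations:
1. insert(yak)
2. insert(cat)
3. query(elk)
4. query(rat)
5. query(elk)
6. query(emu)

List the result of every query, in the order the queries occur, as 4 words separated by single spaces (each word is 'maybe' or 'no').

Answer: no no no no

Derivation:
Start: bits=000000000000000
Op 1: insert yak -> sets bits 1 11 -> bits=010000000001000
Op 2: insert cat -> sets bits 4 7 8 -> bits=010010011001000
Op 3: query elk -> checks bit6=0, bit10=0, bit13=0 (has a 0) -> no
Op 4: query rat -> checks bit8=1, bit10=0 (has a 0) -> no
Op 5: query elk -> checks bit6=0, bit10=0, bit13=0 (has a 0) -> no
Op 6: query emu -> checks bit0=0, bit6=0 (has a 0) -> no
Query results in order: no no no no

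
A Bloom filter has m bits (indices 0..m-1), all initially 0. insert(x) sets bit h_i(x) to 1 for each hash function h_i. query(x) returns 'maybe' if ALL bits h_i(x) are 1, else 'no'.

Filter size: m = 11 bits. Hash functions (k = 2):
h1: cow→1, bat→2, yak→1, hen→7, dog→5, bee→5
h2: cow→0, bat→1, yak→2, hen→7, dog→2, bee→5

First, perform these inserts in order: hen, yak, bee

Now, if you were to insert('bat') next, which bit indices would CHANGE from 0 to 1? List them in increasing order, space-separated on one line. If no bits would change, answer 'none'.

Start: bits=00000000000
After insert 'hen': sets bits 7 -> bits=00000001000
After insert 'yak': sets bits 1 2 -> bits=01100001000
After insert 'bee': sets bits 5 -> bits=01100101000
insert 'bat' would touch bits 1 2; currently bit1=1, bit2=1
Bits that are 0 among those (would change 0->1): none

Answer: none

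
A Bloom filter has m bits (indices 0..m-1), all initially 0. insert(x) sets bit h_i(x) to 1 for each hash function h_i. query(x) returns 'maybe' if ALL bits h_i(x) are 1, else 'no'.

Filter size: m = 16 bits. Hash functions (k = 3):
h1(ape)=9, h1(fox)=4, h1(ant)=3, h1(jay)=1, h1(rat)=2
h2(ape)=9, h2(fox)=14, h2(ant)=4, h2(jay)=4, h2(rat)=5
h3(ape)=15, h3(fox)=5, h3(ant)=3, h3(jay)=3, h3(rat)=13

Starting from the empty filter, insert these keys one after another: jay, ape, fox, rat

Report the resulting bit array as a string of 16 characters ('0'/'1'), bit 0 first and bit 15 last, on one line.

Answer: 0111110001000111

Derivation:
Start: bits=0000000000000000
After insert 'jay': sets bits 1 3 4 -> bits=0101100000000000
After insert 'ape': sets bits 9 15 -> bits=0101100001000001
After insert 'fox': sets bits 4 5 14 -> bits=0101110001000011
After insert 'rat': sets bits 2 5 13 -> bits=0111110001000111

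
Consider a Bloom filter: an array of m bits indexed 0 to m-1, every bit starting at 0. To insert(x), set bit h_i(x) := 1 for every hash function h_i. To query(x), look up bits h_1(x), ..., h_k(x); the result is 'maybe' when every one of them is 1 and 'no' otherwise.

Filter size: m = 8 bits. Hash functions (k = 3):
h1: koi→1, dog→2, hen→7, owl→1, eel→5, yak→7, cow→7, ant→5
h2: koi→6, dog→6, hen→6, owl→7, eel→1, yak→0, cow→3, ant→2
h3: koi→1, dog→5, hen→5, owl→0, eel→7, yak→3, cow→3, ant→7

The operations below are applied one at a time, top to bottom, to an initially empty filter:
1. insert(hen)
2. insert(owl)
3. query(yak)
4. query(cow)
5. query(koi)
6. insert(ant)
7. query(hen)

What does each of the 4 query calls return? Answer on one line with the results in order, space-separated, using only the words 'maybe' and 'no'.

Answer: no no maybe maybe

Derivation:
Start: bits=00000000
Op 1: insert hen -> sets bits 5 6 7 -> bits=00000111
Op 2: insert owl -> sets bits 0 1 7 -> bits=11000111
Op 3: query yak -> checks bit0=1, bit3=0, bit7=1 (has a 0) -> no
Op 4: query cow -> checks bit3=0, bit7=1 (has a 0) -> no
Op 5: query koi -> checks bit1=1, bit6=1 (all 1) -> maybe
Op 6: insert ant -> sets bits 2 5 7 -> bits=11100111
Op 7: query hen -> checks bit5=1, bit6=1, bit7=1 (all 1) -> maybe
Query results in order: no no maybe maybe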